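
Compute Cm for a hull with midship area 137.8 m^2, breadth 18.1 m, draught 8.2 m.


Formula: Cm = Am / (B * T)
Step 1 — B * T = 18.1 * 8.2 = 148.42 m^2
Step 2 — Cm = 137.8 / 148.42 ≈ 0.92845 (5 s.f.)

0.92845


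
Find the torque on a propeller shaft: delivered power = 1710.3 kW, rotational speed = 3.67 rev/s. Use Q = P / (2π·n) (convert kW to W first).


Formula: Q = P_W / (2 * pi * n)
Step 1 — P_W = 1710.3 kW * 1000 = 1710300.0 W
Step 2 — 2 * pi * n = 2 * pi * 3.67 = 23.05929
Step 3 — Q = 1710300.0 / 23.05929 ≈ 74170 N·m (5 s.f.)

74170 N·m


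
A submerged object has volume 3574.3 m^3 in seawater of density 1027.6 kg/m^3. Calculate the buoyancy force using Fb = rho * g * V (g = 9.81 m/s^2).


Formula: Fb = rho * g * V
Substituting: Fb = 1027.6 * 9.81 * 3574.3
Intermediate: 1027.6 * 9.81 = 10080.756
Result: Fb = 10080.756 * 3574.3 ≈ 36032000 N (5 s.f.)

36032000 N


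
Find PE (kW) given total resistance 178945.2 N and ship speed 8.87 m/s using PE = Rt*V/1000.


Formula: PE = Rt * V / 1000 (kW)
Step 1 — PE (W) = 178945.2 * 8.87 = 1587243.924 W
Step 2 — PE (kW) = 1587243.924 / 1000 ≈ 1587.2 kW (5 s.f.)

1587.2 kW


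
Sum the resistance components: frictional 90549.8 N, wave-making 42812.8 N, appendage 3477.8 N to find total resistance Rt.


Formula: Rt = Rf + Rw + Ra
Substituting: Rt = 90549.8 + 42812.8 + 3477.8
Result: Rt = 136840.4 N

136840.4 N


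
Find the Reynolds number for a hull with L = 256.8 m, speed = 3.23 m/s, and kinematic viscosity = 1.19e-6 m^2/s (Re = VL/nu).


Formula: Re = V * L / nu
Step 1 — V * L = 3.23 * 256.8 = 829.464 m^2/s
Step 2 — Re = 829.464 / 1.19e-6 = 6.97e+08

6.97e+08


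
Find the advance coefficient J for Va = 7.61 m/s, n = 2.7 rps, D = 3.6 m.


Formula: J = Va / (n * D)
Step 1 — n * D = 2.7 * 3.6 = 9.72
Step 2 — J = 7.61 / 9.72 ≈ 0.78292 (5 s.f.)

0.78292


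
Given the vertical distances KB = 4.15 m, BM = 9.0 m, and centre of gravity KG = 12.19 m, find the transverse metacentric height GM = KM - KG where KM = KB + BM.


Formula: GM = KB + BM - KG
Step 1 — KM = KB + BM = 4.15 + 9.0 = 13.15 m
Step 2 — GM = KM - KG = 13.15 - 12.19 = 0.96 m

0.96 m


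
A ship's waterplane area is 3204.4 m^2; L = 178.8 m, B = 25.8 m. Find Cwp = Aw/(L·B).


Formula: Cwp = Aw / (L * B)
Step 1 — L * B = 178.8 * 25.8 = 4613.04 m^2
Step 2 — Cwp = 3204.4 / 4613.04 ≈ 0.69464 (5 s.f.)

0.69464


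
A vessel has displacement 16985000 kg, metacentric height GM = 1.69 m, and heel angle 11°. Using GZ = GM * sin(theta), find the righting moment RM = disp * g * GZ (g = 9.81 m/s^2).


Formula: GZ = GM * sin(theta); RM = disp * g * GZ
Step 1 — GZ = 1.69 * sin(11°) = 1.69 * 0.190809 = 0.322467 m
Step 2 — RM = 16985000 * 9.81 * 0.322467 ≈ 53730000 N·m (5 s.f.)

53730000 N·m


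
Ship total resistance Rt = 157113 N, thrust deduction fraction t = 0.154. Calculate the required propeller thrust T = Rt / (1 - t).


Formula: T = Rt / (1 - t)
Step 1 — (1 - t) = 1 - 0.154 = 0.846
Step 2 — T = 157113 / 0.846 ≈ 185710 N (5 s.f.)

185710 N


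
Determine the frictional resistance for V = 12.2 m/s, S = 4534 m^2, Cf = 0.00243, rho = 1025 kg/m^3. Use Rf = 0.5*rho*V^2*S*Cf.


Formula: Rf = 0.5 * rho * V^2 * S * Cf
Step 1 — V^2 = 12.2^2 = 148.84
Step 2 — 0.5 * rho * V^2 = 0.5 * 1025 * 148.84 = 76280.5
Step 3 — Rf = 76280.5 * 4534 * 0.00243 ≈ 840430 N (5 s.f.)

840430 N


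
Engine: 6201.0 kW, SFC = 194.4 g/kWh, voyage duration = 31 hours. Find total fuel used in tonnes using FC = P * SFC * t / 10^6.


Formula: FC (tonnes) = P * SFC * t / 1,000,000
Step 1 — P * SFC * t = 6201.0 * 194.4 * 31 = 37369706.4 g
Step 2 — FC (tonnes) = 37369706.4 / 1,000,000 ≈ 37.370 tonnes (5 s.f.)

37.370 tonnes


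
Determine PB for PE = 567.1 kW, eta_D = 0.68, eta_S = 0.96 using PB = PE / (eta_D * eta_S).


Formula: PB = PE / (eta_D * eta_S)
Step 1 — combined efficiency = eta_D * eta_S = 0.68 * 0.96 = 0.6528
Step 2 — PB = 567.1 / 0.6528 ≈ 868.72 kW (5 s.f.)

868.72 kW


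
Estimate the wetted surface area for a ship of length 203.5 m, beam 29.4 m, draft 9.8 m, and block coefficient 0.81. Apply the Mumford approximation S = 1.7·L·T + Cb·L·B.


Formula: S = 1.7*L*T + V/T with V = Cb*L*B*T, i.e. S = L * (1.7*T + Cb*B)
Step 1 — 1.7*T = 1.7 * 9.8 = 16.66 m
Step 2 — Cb*B = 0.81 * 29.4 = 23.814 m
Step 3 — 1.7*T + Cb*B = 16.66 + 23.814 = 40.474 m
Step 4 — S = 203.5 * 40.474 ≈ 8236.5 m^2 (5 s.f.)

8236.5 m^2


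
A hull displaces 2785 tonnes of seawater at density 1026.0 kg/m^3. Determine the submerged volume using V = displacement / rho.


Formula: V = mass / rho
Step 1 — convert tonnes to kg: 2785 t * 1000 = 2785000 kg
Step 2 — V = 2785000 / 1026.0 ≈ 2714.4 m^3 (5 s.f.)

2714.4 m^3


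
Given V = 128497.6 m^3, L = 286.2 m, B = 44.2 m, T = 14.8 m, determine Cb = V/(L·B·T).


Formula: Cb = V / (L * B * T)
Step 1 — L * B * T = 286.2 * 44.2 * 14.8 = 187220.592 m^3
Step 2 — Cb = 128497.6 / 187220.592 ≈ 0.68634 (5 s.f.)

0.68634


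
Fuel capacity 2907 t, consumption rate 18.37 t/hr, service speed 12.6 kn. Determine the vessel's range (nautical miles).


Formula: endurance = fuel / rate; range = endurance * speed
Step 1 — endurance = 2907 / 18.37 = 158.2471 hours
Step 2 — range = 158.2471 * 12.6 ≈ 1993.9 nautical miles (5 s.f.)

1993.9 NM


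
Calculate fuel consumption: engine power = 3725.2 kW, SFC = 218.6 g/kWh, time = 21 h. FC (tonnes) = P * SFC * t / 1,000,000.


Formula: FC (tonnes) = P * SFC * t / 1,000,000
Step 1 — P * SFC * t = 3725.2 * 218.6 * 21 = 17100903.12 g
Step 2 — FC (tonnes) = 17100903.12 / 1,000,000 ≈ 17.101 tonnes (5 s.f.)

17.101 tonnes


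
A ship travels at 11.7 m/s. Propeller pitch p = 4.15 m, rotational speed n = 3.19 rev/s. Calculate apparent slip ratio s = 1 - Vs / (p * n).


Formula: s = 1 - Vs / (p * n)
Step 1 — p * n = 4.15 * 3.19 = 13.2385
Step 2 — Vs / (p*n) = 11.7 / 13.2385 = 0.883786 (6 d.p.)
Step 3 — s = 1 - 0.883786 = 0.116214

0.116214


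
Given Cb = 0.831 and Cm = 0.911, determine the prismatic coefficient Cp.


Formula: Cp = Cb / Cm
Substituting: Cp = 0.831 / 0.911
Result: Cp ≈ 0.91218 (5 s.f.)

0.91218


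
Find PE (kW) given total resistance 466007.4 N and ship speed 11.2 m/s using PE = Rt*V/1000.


Formula: PE = Rt * V / 1000 (kW)
Step 1 — PE (W) = 466007.4 * 11.2 = 5219282.88 W
Step 2 — PE (kW) = 5219282.88 / 1000 ≈ 5219.3 kW (5 s.f.)

5219.3 kW


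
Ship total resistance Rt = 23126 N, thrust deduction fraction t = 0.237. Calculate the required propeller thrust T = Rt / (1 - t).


Formula: T = Rt / (1 - t)
Step 1 — (1 - t) = 1 - 0.237 = 0.763
Step 2 — T = 23126 / 0.763 ≈ 30309 N (5 s.f.)

30309 N


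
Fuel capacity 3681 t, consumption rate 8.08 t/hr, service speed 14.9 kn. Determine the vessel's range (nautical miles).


Formula: endurance = fuel / rate; range = endurance * speed
Step 1 — endurance = 3681 / 8.08 = 455.5693 hours
Step 2 — range = 455.5693 * 14.9 ≈ 6788.0 nautical miles (5 s.f.)

6788.0 NM


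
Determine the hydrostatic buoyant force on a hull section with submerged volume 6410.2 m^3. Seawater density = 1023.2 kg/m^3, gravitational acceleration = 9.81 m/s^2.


Formula: Fb = rho * g * V
Substituting: Fb = 1023.2 * 9.81 * 6410.2
Intermediate: 1023.2 * 9.81 = 10037.592
Result: Fb = 10037.592 * 6410.2 ≈ 64343000 N (5 s.f.)

64343000 N


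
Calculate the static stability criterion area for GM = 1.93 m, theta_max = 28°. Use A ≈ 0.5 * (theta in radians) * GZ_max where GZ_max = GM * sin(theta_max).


Formula: GZ_max = GM * sin(theta); Area = 0.5 * theta_rad * GZ_max
Step 1 — GZ_max = 1.93 * sin(28°) = 1.93 * 0.469472 = 0.906081 m
Step 2 — theta_rad = 28 * pi/180 = 0.488692 rad
Step 3 — Area = 0.5 * 0.488692 * 0.906081 ≈ 0.22140 m·rad (5 s.f.)

0.22140 m·rad


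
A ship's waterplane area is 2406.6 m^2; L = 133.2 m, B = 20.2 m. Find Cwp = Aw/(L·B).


Formula: Cwp = Aw / (L * B)
Step 1 — L * B = 133.2 * 20.2 = 2690.64 m^2
Step 2 — Cwp = 2406.6 / 2690.64 ≈ 0.89443 (5 s.f.)

0.89443


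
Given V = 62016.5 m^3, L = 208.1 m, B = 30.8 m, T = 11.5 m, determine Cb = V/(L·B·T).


Formula: Cb = V / (L * B * T)
Step 1 — L * B * T = 208.1 * 30.8 * 11.5 = 73709.02 m^3
Step 2 — Cb = 62016.5 / 73709.02 ≈ 0.84137 (5 s.f.)

0.84137


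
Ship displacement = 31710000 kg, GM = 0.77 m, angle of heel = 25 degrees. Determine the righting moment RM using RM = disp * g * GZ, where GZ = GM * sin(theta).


Formula: GZ = GM * sin(theta); RM = disp * g * GZ
Step 1 — GZ = 0.77 * sin(25°) = 0.77 * 0.422618 = 0.325416 m
Step 2 — RM = 31710000 * 9.81 * 0.325416 ≈ 101230000 N·m (5 s.f.)

101230000 N·m


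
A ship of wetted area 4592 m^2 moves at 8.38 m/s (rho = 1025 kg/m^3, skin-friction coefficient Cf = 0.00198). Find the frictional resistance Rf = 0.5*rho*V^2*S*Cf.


Formula: Rf = 0.5 * rho * V^2 * S * Cf
Step 1 — V^2 = 8.38^2 = 70.2244
Step 2 — 0.5 * rho * V^2 = 0.5 * 1025 * 70.2244 = 35990.005
Step 3 — Rf = 35990.005 * 4592 * 0.00198 ≈ 327230 N (5 s.f.)

327230 N


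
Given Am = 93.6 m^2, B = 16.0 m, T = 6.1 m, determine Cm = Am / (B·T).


Formula: Cm = Am / (B * T)
Step 1 — B * T = 16.0 * 6.1 = 97.6 m^2
Step 2 — Cm = 93.6 / 97.6 ≈ 0.95902 (5 s.f.)

0.95902


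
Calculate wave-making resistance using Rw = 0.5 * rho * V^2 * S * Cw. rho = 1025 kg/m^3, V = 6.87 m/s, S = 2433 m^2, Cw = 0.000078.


Formula: Rw = 0.5 * rho * V^2 * S * Cw
Step 1 — V^2 = 6.87^2 = 47.1969
Step 2 — 0.5 * rho * V^2 = 0.5 * 1025 * 47.1969 = 24188.41125
Step 3 — Rw = 24188.41125 * 2433 * 0.000078 ≈ 4590.3 N (5 s.f.)

4590.3 N


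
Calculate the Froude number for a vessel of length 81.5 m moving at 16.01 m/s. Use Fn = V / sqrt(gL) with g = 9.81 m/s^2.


Formula: Fn = V / sqrt(g * L)
Step 1 — g * L = 9.81 * 81.5 = 799.515
Step 2 — sqrt(g * L) = sqrt(799.515) = 28.275696
Step 3 — Fn = 16.01 / 28.275696 ≈ 0.56621 (5 s.f.)

0.56621


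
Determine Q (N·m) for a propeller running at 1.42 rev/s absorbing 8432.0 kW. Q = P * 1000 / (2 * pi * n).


Formula: Q = P_W / (2 * pi * n)
Step 1 — P_W = 8432.0 kW * 1000 = 8432000.0 W
Step 2 — 2 * pi * n = 2 * pi * 1.42 = 8.922123
Step 3 — Q = 8432000.0 / 8.922123 ≈ 945070 N·m (5 s.f.)

945070 N·m


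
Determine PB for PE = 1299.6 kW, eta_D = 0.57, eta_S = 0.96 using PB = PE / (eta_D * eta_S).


Formula: PB = PE / (eta_D * eta_S)
Step 1 — combined efficiency = eta_D * eta_S = 0.57 * 0.96 = 0.5472
Step 2 — PB = 1299.6 / 0.5472 ≈ 2375.0 kW (5 s.f.)

2375.0 kW


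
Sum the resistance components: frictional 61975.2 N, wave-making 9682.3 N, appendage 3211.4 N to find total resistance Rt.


Formula: Rt = Rf + Rw + Ra
Substituting: Rt = 61975.2 + 9682.3 + 3211.4
Result: Rt = 74868.9 N

74868.9 N


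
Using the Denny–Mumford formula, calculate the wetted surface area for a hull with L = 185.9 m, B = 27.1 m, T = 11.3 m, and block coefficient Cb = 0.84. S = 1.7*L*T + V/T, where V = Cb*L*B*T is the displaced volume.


Formula: S = 1.7*L*T + V/T with V = Cb*L*B*T, i.e. S = L * (1.7*T + Cb*B)
Step 1 — 1.7*T = 1.7 * 11.3 = 19.21 m
Step 2 — Cb*B = 0.84 * 27.1 = 22.764 m
Step 3 — 1.7*T + Cb*B = 19.21 + 22.764 = 41.974 m
Step 4 — S = 185.9 * 41.974 ≈ 7803.0 m^2 (5 s.f.)

7803.0 m^2


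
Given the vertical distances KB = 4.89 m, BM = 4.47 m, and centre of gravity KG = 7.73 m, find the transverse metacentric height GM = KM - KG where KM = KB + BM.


Formula: GM = KB + BM - KG
Step 1 — KM = KB + BM = 4.89 + 4.47 = 9.36 m
Step 2 — GM = KM - KG = 9.36 - 7.73 = 1.63 m

1.63 m


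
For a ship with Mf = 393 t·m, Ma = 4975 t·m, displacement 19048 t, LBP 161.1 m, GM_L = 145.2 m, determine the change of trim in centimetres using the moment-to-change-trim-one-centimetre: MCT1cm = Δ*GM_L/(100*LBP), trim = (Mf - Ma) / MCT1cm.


Formula: net trimming moment = Mf - Ma; MCT1cm = Δ*GM_L/(100*LBP); trim = net moment / MCT1cm
Step 1 — net trimming moment = 393 - 4975 = -4582 t·m
Step 2 — MCT1cm = 19048 * 145.2 / (100 * 161.1) = 171.6803 t·m/cm
Step 3 — trim = -4582 / 171.6803 ≈ -26.689 cm (5 s.f.)

-26.689 cm


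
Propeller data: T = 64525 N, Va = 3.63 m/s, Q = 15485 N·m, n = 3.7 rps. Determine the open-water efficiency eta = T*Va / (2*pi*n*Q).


Formula: eta = T * Va / (2 * pi * n * Q)
Step 1 — numerator = T * Va = 64525 * 3.63 = 234225.75
Step 2 — 2 * pi * n = 2 * pi * 3.7 = 23.247786
Step 3 — denominator = 23.247786 * 15485 = 359991.97
Step 4 — eta = 234225.75 / 359991.97 ≈ 0.65064 (5 s.f.)

0.65064


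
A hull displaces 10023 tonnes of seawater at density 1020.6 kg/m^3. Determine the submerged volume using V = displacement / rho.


Formula: V = mass / rho
Step 1 — convert tonnes to kg: 10023 t * 1000 = 10023000 kg
Step 2 — V = 10023000 / 1020.6 ≈ 9820.7 m^3 (5 s.f.)

9820.7 m^3


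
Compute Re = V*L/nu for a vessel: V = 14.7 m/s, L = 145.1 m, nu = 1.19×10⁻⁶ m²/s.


Formula: Re = V * L / nu
Step 1 — V * L = 14.7 * 145.1 = 2132.97 m^2/s
Step 2 — Re = 2132.97 / 1.19e-6 = 1.79e+09

1.79e+09


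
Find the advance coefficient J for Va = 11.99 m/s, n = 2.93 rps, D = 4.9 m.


Formula: J = Va / (n * D)
Step 1 — n * D = 2.93 * 4.9 = 14.357
Step 2 — J = 11.99 / 14.357 ≈ 0.83513 (5 s.f.)

0.83513


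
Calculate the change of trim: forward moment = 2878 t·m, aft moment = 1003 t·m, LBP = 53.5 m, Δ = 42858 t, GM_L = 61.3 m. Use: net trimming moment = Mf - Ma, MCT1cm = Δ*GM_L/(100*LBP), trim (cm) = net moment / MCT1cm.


Formula: net trimming moment = Mf - Ma; MCT1cm = Δ*GM_L/(100*LBP); trim = net moment / MCT1cm
Step 1 — net trimming moment = 2878 - 1003 = 1875 t·m
Step 2 — MCT1cm = 42858 * 61.3 / (100 * 53.5) = 491.0646 t·m/cm
Step 3 — trim = 1875 / 491.0646 ≈ 3.8182 cm (5 s.f.)

3.8182 cm


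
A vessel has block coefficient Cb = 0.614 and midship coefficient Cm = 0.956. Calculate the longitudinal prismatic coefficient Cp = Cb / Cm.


Formula: Cp = Cb / Cm
Substituting: Cp = 0.614 / 0.956
Result: Cp ≈ 0.64226 (5 s.f.)

0.64226


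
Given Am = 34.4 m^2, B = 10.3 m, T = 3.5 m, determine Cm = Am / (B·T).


Formula: Cm = Am / (B * T)
Step 1 — B * T = 10.3 * 3.5 = 36.05 m^2
Step 2 — Cm = 34.4 / 36.05 ≈ 0.95423 (5 s.f.)

0.95423


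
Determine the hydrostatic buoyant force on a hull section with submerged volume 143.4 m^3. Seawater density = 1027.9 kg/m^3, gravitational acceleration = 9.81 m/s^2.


Formula: Fb = rho * g * V
Substituting: Fb = 1027.9 * 9.81 * 143.4
Intermediate: 1027.9 * 9.81 = 10083.699
Result: Fb = 10083.699 * 143.4 ≈ 1446000 N (5 s.f.)

1446000 N


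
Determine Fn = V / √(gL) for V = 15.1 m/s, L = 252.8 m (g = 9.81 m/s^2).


Formula: Fn = V / sqrt(g * L)
Step 1 — g * L = 9.81 * 252.8 = 2479.968
Step 2 — sqrt(g * L) = sqrt(2479.968) = 49.799277
Step 3 — Fn = 15.1 / 49.799277 ≈ 0.30322 (5 s.f.)

0.30322


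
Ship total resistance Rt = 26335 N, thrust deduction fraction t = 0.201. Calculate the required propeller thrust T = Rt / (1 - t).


Formula: T = Rt / (1 - t)
Step 1 — (1 - t) = 1 - 0.201 = 0.799
Step 2 — T = 26335 / 0.799 ≈ 32960 N (5 s.f.)

32960 N


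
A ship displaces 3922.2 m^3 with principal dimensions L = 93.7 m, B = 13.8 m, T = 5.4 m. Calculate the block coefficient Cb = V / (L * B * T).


Formula: Cb = V / (L * B * T)
Step 1 — L * B * T = 93.7 * 13.8 * 5.4 = 6982.524 m^3
Step 2 — Cb = 3922.2 / 6982.524 ≈ 0.56172 (5 s.f.)

0.56172


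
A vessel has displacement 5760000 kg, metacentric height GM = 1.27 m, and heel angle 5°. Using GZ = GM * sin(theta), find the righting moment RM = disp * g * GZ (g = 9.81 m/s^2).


Formula: GZ = GM * sin(theta); RM = disp * g * GZ
Step 1 — GZ = 1.27 * sin(5°) = 1.27 * 0.087156 = 0.110688 m
Step 2 — RM = 5760000 * 9.81 * 0.110688 ≈ 6254500 N·m (5 s.f.)

6254500 N·m


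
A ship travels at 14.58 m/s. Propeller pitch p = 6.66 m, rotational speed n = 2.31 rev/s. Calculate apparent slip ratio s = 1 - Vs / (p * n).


Formula: s = 1 - Vs / (p * n)
Step 1 — p * n = 6.66 * 2.31 = 15.3846
Step 2 — Vs / (p*n) = 14.58 / 15.3846 = 0.947701 (6 d.p.)
Step 3 — s = 1 - 0.947701 = 0.052299

0.052299


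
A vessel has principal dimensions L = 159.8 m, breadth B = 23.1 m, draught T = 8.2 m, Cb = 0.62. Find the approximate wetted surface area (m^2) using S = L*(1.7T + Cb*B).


Formula: S = 1.7*L*T + V/T with V = Cb*L*B*T, i.e. S = L * (1.7*T + Cb*B)
Step 1 — 1.7*T = 1.7 * 8.2 = 13.94 m
Step 2 — Cb*B = 0.62 * 23.1 = 14.322 m
Step 3 — 1.7*T + Cb*B = 13.94 + 14.322 = 28.262 m
Step 4 — S = 159.8 * 28.262 ≈ 4516.3 m^2 (5 s.f.)

4516.3 m^2


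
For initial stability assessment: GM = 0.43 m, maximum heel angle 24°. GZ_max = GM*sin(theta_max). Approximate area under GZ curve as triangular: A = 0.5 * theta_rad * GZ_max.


Formula: GZ_max = GM * sin(theta); Area = 0.5 * theta_rad * GZ_max
Step 1 — GZ_max = 0.43 * sin(24°) = 0.43 * 0.406737 = 0.174897 m
Step 2 — theta_rad = 24 * pi/180 = 0.418879 rad
Step 3 — Area = 0.5 * 0.418879 * 0.174897 ≈ 0.036630 m·rad (5 s.f.)

0.036630 m·rad


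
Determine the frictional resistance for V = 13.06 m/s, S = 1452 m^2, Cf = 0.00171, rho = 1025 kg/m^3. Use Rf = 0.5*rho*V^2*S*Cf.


Formula: Rf = 0.5 * rho * V^2 * S * Cf
Step 1 — V^2 = 13.06^2 = 170.5636
Step 2 — 0.5 * rho * V^2 = 0.5 * 1025 * 170.5636 = 87413.845
Step 3 — Rf = 87413.845 * 1452 * 0.00171 ≈ 217040 N (5 s.f.)

217040 N


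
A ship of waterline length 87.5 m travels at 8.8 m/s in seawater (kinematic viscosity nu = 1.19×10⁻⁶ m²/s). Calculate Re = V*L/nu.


Formula: Re = V * L / nu
Step 1 — V * L = 8.8 * 87.5 = 770.0 m^2/s
Step 2 — Re = 770.0 / 1.19e-6 = 6.47e+08

6.47e+08


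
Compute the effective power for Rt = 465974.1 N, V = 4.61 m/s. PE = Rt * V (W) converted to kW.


Formula: PE = Rt * V / 1000 (kW)
Step 1 — PE (W) = 465974.1 * 4.61 = 2148140.601 W
Step 2 — PE (kW) = 2148140.601 / 1000 ≈ 2148.1 kW (5 s.f.)

2148.1 kW


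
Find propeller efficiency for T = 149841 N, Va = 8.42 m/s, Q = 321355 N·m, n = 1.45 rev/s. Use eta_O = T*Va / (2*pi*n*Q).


Formula: eta = T * Va / (2 * pi * n * Q)
Step 1 — numerator = T * Va = 149841 * 8.42 = 1261661.22
Step 2 — 2 * pi * n = 2 * pi * 1.45 = 9.110619
Step 3 — denominator = 9.110619 * 321355 = 2927742.97
Step 4 — eta = 1261661.22 / 2927742.97 ≈ 0.43093 (5 s.f.)

0.43093


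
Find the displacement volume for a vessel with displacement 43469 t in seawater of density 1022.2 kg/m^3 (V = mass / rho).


Formula: V = mass / rho
Step 1 — convert tonnes to kg: 43469 t * 1000 = 43469000 kg
Step 2 — V = 43469000 / 1022.2 ≈ 42525 m^3 (5 s.f.)

42525 m^3


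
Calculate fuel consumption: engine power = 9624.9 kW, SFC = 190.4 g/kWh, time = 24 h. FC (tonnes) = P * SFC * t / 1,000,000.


Formula: FC (tonnes) = P * SFC * t / 1,000,000
Step 1 — P * SFC * t = 9624.9 * 190.4 * 24 = 43981943.04 g
Step 2 — FC (tonnes) = 43981943.04 / 1,000,000 ≈ 43.982 tonnes (5 s.f.)

43.982 tonnes


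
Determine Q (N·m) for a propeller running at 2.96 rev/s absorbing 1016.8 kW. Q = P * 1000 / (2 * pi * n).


Formula: Q = P_W / (2 * pi * n)
Step 1 — P_W = 1016.8 kW * 1000 = 1016800.0 W
Step 2 — 2 * pi * n = 2 * pi * 2.96 = 18.598229
Step 3 — Q = 1016800.0 / 18.598229 ≈ 54672 N·m (5 s.f.)

54672 N·m


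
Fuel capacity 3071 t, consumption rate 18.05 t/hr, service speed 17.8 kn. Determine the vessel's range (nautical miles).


Formula: endurance = fuel / rate; range = endurance * speed
Step 1 — endurance = 3071 / 18.05 = 170.1385 hours
Step 2 — range = 170.1385 * 17.8 ≈ 3028.5 nautical miles (5 s.f.)

3028.5 NM


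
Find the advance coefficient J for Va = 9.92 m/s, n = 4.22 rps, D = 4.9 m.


Formula: J = Va / (n * D)
Step 1 — n * D = 4.22 * 4.9 = 20.678
Step 2 — J = 9.92 / 20.678 ≈ 0.47974 (5 s.f.)

0.47974


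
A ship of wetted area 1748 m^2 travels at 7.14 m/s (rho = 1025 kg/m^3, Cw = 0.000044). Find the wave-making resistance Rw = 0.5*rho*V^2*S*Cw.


Formula: Rw = 0.5 * rho * V^2 * S * Cw
Step 1 — V^2 = 7.14^2 = 50.9796
Step 2 — 0.5 * rho * V^2 = 0.5 * 1025 * 50.9796 = 26127.045
Step 3 — Rw = 26127.045 * 1748 * 0.000044 ≈ 2009.5 N (5 s.f.)

2009.5 N


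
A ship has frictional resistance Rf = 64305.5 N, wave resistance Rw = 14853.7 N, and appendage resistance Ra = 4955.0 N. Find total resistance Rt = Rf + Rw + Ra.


Formula: Rt = Rf + Rw + Ra
Substituting: Rt = 64305.5 + 14853.7 + 4955.0
Result: Rt = 84114.2 N

84114.2 N


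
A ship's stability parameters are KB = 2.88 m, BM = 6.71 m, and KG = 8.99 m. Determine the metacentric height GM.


Formula: GM = KB + BM - KG
Step 1 — KM = KB + BM = 2.88 + 6.71 = 9.59 m
Step 2 — GM = KM - KG = 9.59 - 8.99 = 0.6 m

0.6 m


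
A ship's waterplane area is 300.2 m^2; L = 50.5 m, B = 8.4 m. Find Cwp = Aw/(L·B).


Formula: Cwp = Aw / (L * B)
Step 1 — L * B = 50.5 * 8.4 = 424.2 m^2
Step 2 — Cwp = 300.2 / 424.2 ≈ 0.70769 (5 s.f.)

0.70769


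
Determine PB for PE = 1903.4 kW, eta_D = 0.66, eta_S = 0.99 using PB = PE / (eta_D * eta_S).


Formula: PB = PE / (eta_D * eta_S)
Step 1 — combined efficiency = eta_D * eta_S = 0.66 * 0.99 = 0.6534
Step 2 — PB = 1903.4 / 0.6534 ≈ 2913.1 kW (5 s.f.)

2913.1 kW


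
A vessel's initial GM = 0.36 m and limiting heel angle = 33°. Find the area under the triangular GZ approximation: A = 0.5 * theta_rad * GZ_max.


Formula: GZ_max = GM * sin(theta); Area = 0.5 * theta_rad * GZ_max
Step 1 — GZ_max = 0.36 * sin(33°) = 0.36 * 0.544639 = 0.19607 m
Step 2 — theta_rad = 33 * pi/180 = 0.575959 rad
Step 3 — Area = 0.5 * 0.575959 * 0.19607 ≈ 0.056464 m·rad (5 s.f.)

0.056464 m·rad


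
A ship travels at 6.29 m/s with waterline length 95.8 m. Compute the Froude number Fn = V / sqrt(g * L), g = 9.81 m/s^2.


Formula: Fn = V / sqrt(g * L)
Step 1 — g * L = 9.81 * 95.8 = 939.798
Step 2 — sqrt(g * L) = sqrt(939.798) = 30.656125
Step 3 — Fn = 6.29 / 30.656125 ≈ 0.20518 (5 s.f.)

0.20518


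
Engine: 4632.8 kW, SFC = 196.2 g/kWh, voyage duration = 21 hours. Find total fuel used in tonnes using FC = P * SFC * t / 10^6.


Formula: FC (tonnes) = P * SFC * t / 1,000,000
Step 1 — P * SFC * t = 4632.8 * 196.2 * 21 = 19088062.56 g
Step 2 — FC (tonnes) = 19088062.56 / 1,000,000 ≈ 19.088 tonnes (5 s.f.)

19.088 tonnes


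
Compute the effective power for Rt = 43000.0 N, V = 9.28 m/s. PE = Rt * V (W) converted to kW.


Formula: PE = Rt * V / 1000 (kW)
Step 1 — PE (W) = 43000.0 * 9.28 = 399040.0 W
Step 2 — PE (kW) = 399040.0 / 1000 ≈ 399.04 kW (5 s.f.)

399.04 kW


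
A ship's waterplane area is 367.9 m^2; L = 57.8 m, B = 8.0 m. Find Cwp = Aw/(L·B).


Formula: Cwp = Aw / (L * B)
Step 1 — L * B = 57.8 * 8.0 = 462.4 m^2
Step 2 — Cwp = 367.9 / 462.4 ≈ 0.79563 (5 s.f.)

0.79563


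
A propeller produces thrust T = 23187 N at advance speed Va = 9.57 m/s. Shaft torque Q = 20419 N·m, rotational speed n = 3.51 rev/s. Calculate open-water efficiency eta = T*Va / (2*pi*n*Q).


Formula: eta = T * Va / (2 * pi * n * Q)
Step 1 — numerator = T * Va = 23187 * 9.57 = 221899.59
Step 2 — 2 * pi * n = 2 * pi * 3.51 = 22.05398
Step 3 — denominator = 22.05398 * 20419 = 450320.22
Step 4 — eta = 221899.59 / 450320.22 ≈ 0.49276 (5 s.f.)

0.49276


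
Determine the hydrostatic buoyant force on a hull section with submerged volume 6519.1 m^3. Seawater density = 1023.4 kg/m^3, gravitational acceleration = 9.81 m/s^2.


Formula: Fb = rho * g * V
Substituting: Fb = 1023.4 * 9.81 * 6519.1
Intermediate: 1023.4 * 9.81 = 10039.554
Result: Fb = 10039.554 * 6519.1 ≈ 65449000 N (5 s.f.)

65449000 N


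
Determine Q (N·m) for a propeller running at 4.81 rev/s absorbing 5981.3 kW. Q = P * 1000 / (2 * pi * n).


Formula: Q = P_W / (2 * pi * n)
Step 1 — P_W = 5981.3 kW * 1000 = 5981300.0 W
Step 2 — 2 * pi * n = 2 * pi * 4.81 = 30.222121
Step 3 — Q = 5981300.0 / 30.222121 ≈ 197910 N·m (5 s.f.)

197910 N·m


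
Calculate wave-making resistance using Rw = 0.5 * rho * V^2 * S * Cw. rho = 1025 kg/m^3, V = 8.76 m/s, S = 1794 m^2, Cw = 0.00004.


Formula: Rw = 0.5 * rho * V^2 * S * Cw
Step 1 — V^2 = 8.76^2 = 76.7376
Step 2 — 0.5 * rho * V^2 = 0.5 * 1025 * 76.7376 = 39328.02
Step 3 — Rw = 39328.02 * 1794 * 0.00004 ≈ 2822.2 N (5 s.f.)

2822.2 N


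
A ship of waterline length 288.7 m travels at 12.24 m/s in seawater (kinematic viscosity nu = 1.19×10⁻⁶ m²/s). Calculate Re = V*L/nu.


Formula: Re = V * L / nu
Step 1 — V * L = 12.24 * 288.7 = 3533.688 m^2/s
Step 2 — Re = 3533.688 / 1.19e-6 = 2.97e+09

2.97e+09


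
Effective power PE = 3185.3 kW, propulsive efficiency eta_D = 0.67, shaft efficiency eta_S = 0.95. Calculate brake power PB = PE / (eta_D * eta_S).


Formula: PB = PE / (eta_D * eta_S)
Step 1 — combined efficiency = eta_D * eta_S = 0.67 * 0.95 = 0.6365
Step 2 — PB = 3185.3 / 0.6365 ≈ 5004.4 kW (5 s.f.)

5004.4 kW


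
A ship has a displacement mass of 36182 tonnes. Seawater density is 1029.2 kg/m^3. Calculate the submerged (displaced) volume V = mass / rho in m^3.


Formula: V = mass / rho
Step 1 — convert tonnes to kg: 36182 t * 1000 = 36182000 kg
Step 2 — V = 36182000 / 1029.2 ≈ 35155 m^3 (5 s.f.)

35155 m^3


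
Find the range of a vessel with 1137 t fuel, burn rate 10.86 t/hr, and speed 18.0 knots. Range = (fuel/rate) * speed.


Formula: endurance = fuel / rate; range = endurance * speed
Step 1 — endurance = 1137 / 10.86 = 104.6961 hours
Step 2 — range = 104.6961 * 18.0 ≈ 1884.5 nautical miles (5 s.f.)

1884.5 NM


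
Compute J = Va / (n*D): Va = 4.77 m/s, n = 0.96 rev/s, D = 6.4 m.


Formula: J = Va / (n * D)
Step 1 — n * D = 0.96 * 6.4 = 6.144
Step 2 — J = 4.77 / 6.144 ≈ 0.77637 (5 s.f.)

0.77637


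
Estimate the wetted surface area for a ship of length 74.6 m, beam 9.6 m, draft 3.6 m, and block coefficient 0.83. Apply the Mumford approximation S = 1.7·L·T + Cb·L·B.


Formula: S = 1.7*L*T + V/T with V = Cb*L*B*T, i.e. S = L * (1.7*T + Cb*B)
Step 1 — 1.7*T = 1.7 * 3.6 = 6.12 m
Step 2 — Cb*B = 0.83 * 9.6 = 7.968 m
Step 3 — 1.7*T + Cb*B = 6.12 + 7.968 = 14.088 m
Step 4 — S = 74.6 * 14.088 ≈ 1051.0 m^2 (5 s.f.)

1051.0 m^2


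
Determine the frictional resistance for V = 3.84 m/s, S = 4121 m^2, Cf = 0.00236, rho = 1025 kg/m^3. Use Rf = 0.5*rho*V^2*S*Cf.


Formula: Rf = 0.5 * rho * V^2 * S * Cf
Step 1 — V^2 = 3.84^2 = 14.7456
Step 2 — 0.5 * rho * V^2 = 0.5 * 1025 * 14.7456 = 7557.12
Step 3 — Rf = 7557.12 * 4121 * 0.00236 ≈ 73497 N (5 s.f.)

73497 N


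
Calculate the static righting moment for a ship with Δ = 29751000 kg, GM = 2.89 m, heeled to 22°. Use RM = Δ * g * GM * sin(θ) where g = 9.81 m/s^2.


Formula: GZ = GM * sin(theta); RM = disp * g * GZ
Step 1 — GZ = 2.89 * sin(22°) = 2.89 * 0.374607 = 1.082614 m
Step 2 — RM = 29751000 * 9.81 * 1.082614 ≈ 315970000 N·m (5 s.f.)

315970000 N·m


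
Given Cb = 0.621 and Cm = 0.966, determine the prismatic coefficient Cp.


Formula: Cp = Cb / Cm
Substituting: Cp = 0.621 / 0.966
Result: Cp ≈ 0.64286 (5 s.f.)

0.64286


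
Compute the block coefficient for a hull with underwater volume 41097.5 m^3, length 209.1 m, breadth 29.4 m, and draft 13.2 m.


Formula: Cb = V / (L * B * T)
Step 1 — L * B * T = 209.1 * 29.4 * 13.2 = 81147.528 m^3
Step 2 — Cb = 41097.5 / 81147.528 ≈ 0.50645 (5 s.f.)

0.50645


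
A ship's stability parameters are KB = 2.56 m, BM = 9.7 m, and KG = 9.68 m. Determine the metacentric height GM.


Formula: GM = KB + BM - KG
Step 1 — KM = KB + BM = 2.56 + 9.7 = 12.26 m
Step 2 — GM = KM - KG = 12.26 - 9.68 = 2.58 m

2.58 m


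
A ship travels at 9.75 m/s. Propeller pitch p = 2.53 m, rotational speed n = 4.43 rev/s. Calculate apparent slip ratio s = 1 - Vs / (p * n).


Formula: s = 1 - Vs / (p * n)
Step 1 — p * n = 2.53 * 4.43 = 11.2079
Step 2 — Vs / (p*n) = 9.75 / 11.2079 = 0.869922 (6 d.p.)
Step 3 — s = 1 - 0.869922 = 0.130078

0.130078


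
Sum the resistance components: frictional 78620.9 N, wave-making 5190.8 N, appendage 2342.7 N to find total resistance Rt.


Formula: Rt = Rf + Rw + Ra
Substituting: Rt = 78620.9 + 5190.8 + 2342.7
Result: Rt = 86154.4 N

86154.4 N


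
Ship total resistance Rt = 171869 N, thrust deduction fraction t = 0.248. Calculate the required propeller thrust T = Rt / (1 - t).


Formula: T = Rt / (1 - t)
Step 1 — (1 - t) = 1 - 0.248 = 0.752
Step 2 — T = 171869 / 0.752 ≈ 228550 N (5 s.f.)

228550 N


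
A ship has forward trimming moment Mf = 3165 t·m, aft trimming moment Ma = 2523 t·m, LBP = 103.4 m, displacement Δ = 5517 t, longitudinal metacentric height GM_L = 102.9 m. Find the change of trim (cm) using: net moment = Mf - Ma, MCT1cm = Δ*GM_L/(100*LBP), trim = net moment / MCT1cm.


Formula: net trimming moment = Mf - Ma; MCT1cm = Δ*GM_L/(100*LBP); trim = net moment / MCT1cm
Step 1 — net trimming moment = 3165 - 2523 = 642 t·m
Step 2 — MCT1cm = 5517 * 102.9 / (100 * 103.4) = 54.9032 t·m/cm
Step 3 — trim = 642 / 54.9032 ≈ 11.693 cm (5 s.f.)

11.693 cm


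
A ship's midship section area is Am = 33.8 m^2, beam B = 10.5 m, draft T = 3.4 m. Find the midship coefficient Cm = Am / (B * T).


Formula: Cm = Am / (B * T)
Step 1 — B * T = 10.5 * 3.4 = 35.7 m^2
Step 2 — Cm = 33.8 / 35.7 ≈ 0.94678 (5 s.f.)

0.94678


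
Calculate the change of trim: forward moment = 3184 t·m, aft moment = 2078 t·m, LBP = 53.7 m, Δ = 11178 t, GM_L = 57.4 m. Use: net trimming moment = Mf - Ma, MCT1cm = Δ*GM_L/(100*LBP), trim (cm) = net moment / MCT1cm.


Formula: net trimming moment = Mf - Ma; MCT1cm = Δ*GM_L/(100*LBP); trim = net moment / MCT1cm
Step 1 — net trimming moment = 3184 - 2078 = 1106 t·m
Step 2 — MCT1cm = 11178 * 57.4 / (100 * 53.7) = 119.4818 t·m/cm
Step 3 — trim = 1106 / 119.4818 ≈ 9.2566 cm (5 s.f.)

9.2566 cm


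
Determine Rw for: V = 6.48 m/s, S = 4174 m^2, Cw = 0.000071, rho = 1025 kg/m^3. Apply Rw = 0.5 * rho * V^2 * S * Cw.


Formula: Rw = 0.5 * rho * V^2 * S * Cw
Step 1 — V^2 = 6.48^2 = 41.9904
Step 2 — 0.5 * rho * V^2 = 0.5 * 1025 * 41.9904 = 21520.08
Step 3 — Rw = 21520.08 * 4174 * 0.000071 ≈ 6377.6 N (5 s.f.)

6377.6 N


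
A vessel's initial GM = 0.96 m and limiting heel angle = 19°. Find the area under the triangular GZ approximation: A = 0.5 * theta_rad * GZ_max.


Formula: GZ_max = GM * sin(theta); Area = 0.5 * theta_rad * GZ_max
Step 1 — GZ_max = 0.96 * sin(19°) = 0.96 * 0.325568 = 0.312545 m
Step 2 — theta_rad = 19 * pi/180 = 0.331613 rad
Step 3 — Area = 0.5 * 0.331613 * 0.312545 ≈ 0.051822 m·rad (5 s.f.)

0.051822 m·rad


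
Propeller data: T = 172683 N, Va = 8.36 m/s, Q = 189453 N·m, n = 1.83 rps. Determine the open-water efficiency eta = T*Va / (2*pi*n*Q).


Formula: eta = T * Va / (2 * pi * n * Q)
Step 1 — numerator = T * Va = 172683 * 8.36 = 1443629.88
Step 2 — 2 * pi * n = 2 * pi * 1.83 = 11.498229
Step 3 — denominator = 11.498229 * 189453 = 2178373.98
Step 4 — eta = 1443629.88 / 2178373.98 ≈ 0.66271 (5 s.f.)

0.66271


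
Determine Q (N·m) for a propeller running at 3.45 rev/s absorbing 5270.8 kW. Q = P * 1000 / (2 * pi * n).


Formula: Q = P_W / (2 * pi * n)
Step 1 — P_W = 5270.8 kW * 1000 = 5270800.0 W
Step 2 — 2 * pi * n = 2 * pi * 3.45 = 21.676989
Step 3 — Q = 5270800.0 / 21.676989 ≈ 243150 N·m (5 s.f.)

243150 N·m


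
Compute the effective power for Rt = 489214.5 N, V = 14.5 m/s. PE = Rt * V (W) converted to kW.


Formula: PE = Rt * V / 1000 (kW)
Step 1 — PE (W) = 489214.5 * 14.5 = 7093610.25 W
Step 2 — PE (kW) = 7093610.25 / 1000 ≈ 7093.6 kW (5 s.f.)

7093.6 kW


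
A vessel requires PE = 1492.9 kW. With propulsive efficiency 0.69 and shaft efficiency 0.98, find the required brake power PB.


Formula: PB = PE / (eta_D * eta_S)
Step 1 — combined efficiency = eta_D * eta_S = 0.69 * 0.98 = 0.6762
Step 2 — PB = 1492.9 / 0.6762 ≈ 2207.8 kW (5 s.f.)

2207.8 kW


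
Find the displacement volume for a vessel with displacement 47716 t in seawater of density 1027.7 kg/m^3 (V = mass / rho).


Formula: V = mass / rho
Step 1 — convert tonnes to kg: 47716 t * 1000 = 47716000 kg
Step 2 — V = 47716000 / 1027.7 ≈ 46430 m^3 (5 s.f.)

46430 m^3


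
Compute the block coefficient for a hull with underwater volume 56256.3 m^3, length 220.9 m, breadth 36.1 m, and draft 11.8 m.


Formula: Cb = V / (L * B * T)
Step 1 — L * B * T = 220.9 * 36.1 * 11.8 = 94098.982 m^3
Step 2 — Cb = 56256.3 / 94098.982 ≈ 0.59784 (5 s.f.)

0.59784


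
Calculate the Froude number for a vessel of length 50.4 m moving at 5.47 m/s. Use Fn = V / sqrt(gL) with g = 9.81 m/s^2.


Formula: Fn = V / sqrt(g * L)
Step 1 — g * L = 9.81 * 50.4 = 494.424
Step 2 — sqrt(g * L) = sqrt(494.424) = 22.235647
Step 3 — Fn = 5.47 / 22.235647 ≈ 0.24600 (5 s.f.)

0.24600


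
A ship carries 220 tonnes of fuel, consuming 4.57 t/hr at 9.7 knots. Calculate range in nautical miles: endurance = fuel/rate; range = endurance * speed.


Formula: endurance = fuel / rate; range = endurance * speed
Step 1 — endurance = 220 / 4.57 = 48.14 hours
Step 2 — range = 48.14 * 9.7 ≈ 466.96 nautical miles (5 s.f.)

466.96 NM


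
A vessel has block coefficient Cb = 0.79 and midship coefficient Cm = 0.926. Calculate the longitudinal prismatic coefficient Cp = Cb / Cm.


Formula: Cp = Cb / Cm
Substituting: Cp = 0.79 / 0.926
Result: Cp ≈ 0.85313 (5 s.f.)

0.85313


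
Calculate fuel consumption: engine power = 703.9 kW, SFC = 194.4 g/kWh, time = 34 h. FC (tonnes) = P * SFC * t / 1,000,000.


Formula: FC (tonnes) = P * SFC * t / 1,000,000
Step 1 — P * SFC * t = 703.9 * 194.4 * 34 = 4652497.44 g
Step 2 — FC (tonnes) = 4652497.44 / 1,000,000 ≈ 4.6525 tonnes (5 s.f.)

4.6525 tonnes


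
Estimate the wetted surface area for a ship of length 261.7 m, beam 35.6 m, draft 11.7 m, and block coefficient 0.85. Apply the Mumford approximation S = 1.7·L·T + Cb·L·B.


Formula: S = 1.7*L*T + V/T with V = Cb*L*B*T, i.e. S = L * (1.7*T + Cb*B)
Step 1 — 1.7*T = 1.7 * 11.7 = 19.89 m
Step 2 — Cb*B = 0.85 * 35.6 = 30.26 m
Step 3 — 1.7*T + Cb*B = 19.89 + 30.26 = 50.15 m
Step 4 — S = 261.7 * 50.15 ≈ 13124 m^2 (5 s.f.)

13124 m^2


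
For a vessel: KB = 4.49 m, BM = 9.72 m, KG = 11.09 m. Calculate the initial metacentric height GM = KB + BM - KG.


Formula: GM = KB + BM - KG
Step 1 — KM = KB + BM = 4.49 + 9.72 = 14.21 m
Step 2 — GM = KM - KG = 14.21 - 11.09 = 3.12 m

3.12 m


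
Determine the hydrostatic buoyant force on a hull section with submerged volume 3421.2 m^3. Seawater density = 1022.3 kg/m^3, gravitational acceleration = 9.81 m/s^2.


Formula: Fb = rho * g * V
Substituting: Fb = 1022.3 * 9.81 * 3421.2
Intermediate: 1022.3 * 9.81 = 10028.763
Result: Fb = 10028.763 * 3421.2 ≈ 34310000 N (5 s.f.)

34310000 N


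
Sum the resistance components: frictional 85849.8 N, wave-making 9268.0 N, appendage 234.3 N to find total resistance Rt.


Formula: Rt = Rf + Rw + Ra
Substituting: Rt = 85849.8 + 9268.0 + 234.3
Result: Rt = 95352.1 N

95352.1 N


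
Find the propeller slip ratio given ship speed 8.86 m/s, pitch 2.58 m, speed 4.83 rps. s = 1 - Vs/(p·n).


Formula: s = 1 - Vs / (p * n)
Step 1 — p * n = 2.58 * 4.83 = 12.4614
Step 2 — Vs / (p*n) = 8.86 / 12.4614 = 0.710996 (6 d.p.)
Step 3 — s = 1 - 0.710996 = 0.289004

0.289004


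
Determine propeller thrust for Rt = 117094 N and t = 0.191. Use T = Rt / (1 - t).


Formula: T = Rt / (1 - t)
Step 1 — (1 - t) = 1 - 0.191 = 0.809
Step 2 — T = 117094 / 0.809 ≈ 144740 N (5 s.f.)

144740 N


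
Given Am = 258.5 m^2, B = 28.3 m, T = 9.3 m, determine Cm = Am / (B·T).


Formula: Cm = Am / (B * T)
Step 1 — B * T = 28.3 * 9.3 = 263.19 m^2
Step 2 — Cm = 258.5 / 263.19 ≈ 0.98218 (5 s.f.)

0.98218


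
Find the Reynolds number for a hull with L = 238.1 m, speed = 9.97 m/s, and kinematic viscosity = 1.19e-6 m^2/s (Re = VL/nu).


Formula: Re = V * L / nu
Step 1 — V * L = 9.97 * 238.1 = 2373.857 m^2/s
Step 2 — Re = 2373.857 / 1.19e-6 = 1.99e+09

1.99e+09


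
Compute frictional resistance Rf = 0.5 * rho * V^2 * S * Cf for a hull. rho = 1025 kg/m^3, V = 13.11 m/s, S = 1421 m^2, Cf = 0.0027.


Formula: Rf = 0.5 * rho * V^2 * S * Cf
Step 1 — V^2 = 13.11^2 = 171.8721
Step 2 — 0.5 * rho * V^2 = 0.5 * 1025 * 171.8721 = 88084.45125
Step 3 — Rf = 88084.45125 * 1421 * 0.0027 ≈ 337950 N (5 s.f.)

337950 N


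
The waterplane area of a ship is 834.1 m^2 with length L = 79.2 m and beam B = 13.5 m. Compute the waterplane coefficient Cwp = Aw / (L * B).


Formula: Cwp = Aw / (L * B)
Step 1 — L * B = 79.2 * 13.5 = 1069.2 m^2
Step 2 — Cwp = 834.1 / 1069.2 ≈ 0.78012 (5 s.f.)

0.78012


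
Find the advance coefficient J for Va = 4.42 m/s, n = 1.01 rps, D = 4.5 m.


Formula: J = Va / (n * D)
Step 1 — n * D = 1.01 * 4.5 = 4.545
Step 2 — J = 4.42 / 4.545 ≈ 0.97250 (5 s.f.)

0.97250


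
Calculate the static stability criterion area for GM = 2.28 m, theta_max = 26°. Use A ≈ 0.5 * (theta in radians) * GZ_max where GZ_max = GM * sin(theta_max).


Formula: GZ_max = GM * sin(theta); Area = 0.5 * theta_rad * GZ_max
Step 1 — GZ_max = 2.28 * sin(26°) = 2.28 * 0.438371 = 0.999486 m
Step 2 — theta_rad = 26 * pi/180 = 0.453786 rad
Step 3 — Area = 0.5 * 0.453786 * 0.999486 ≈ 0.22678 m·rad (5 s.f.)

0.22678 m·rad


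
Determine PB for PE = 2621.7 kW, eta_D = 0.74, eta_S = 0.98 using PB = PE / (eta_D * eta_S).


Formula: PB = PE / (eta_D * eta_S)
Step 1 — combined efficiency = eta_D * eta_S = 0.74 * 0.98 = 0.7252
Step 2 — PB = 2621.7 / 0.7252 ≈ 3615.1 kW (5 s.f.)

3615.1 kW


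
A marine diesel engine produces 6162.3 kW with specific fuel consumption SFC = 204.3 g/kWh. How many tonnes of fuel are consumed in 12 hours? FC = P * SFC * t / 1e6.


Formula: FC (tonnes) = P * SFC * t / 1,000,000
Step 1 — P * SFC * t = 6162.3 * 204.3 * 12 = 15107494.68 g
Step 2 — FC (tonnes) = 15107494.68 / 1,000,000 ≈ 15.107 tonnes (5 s.f.)

15.107 tonnes


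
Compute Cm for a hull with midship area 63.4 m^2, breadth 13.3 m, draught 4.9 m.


Formula: Cm = Am / (B * T)
Step 1 — B * T = 13.3 * 4.9 = 65.17 m^2
Step 2 — Cm = 63.4 / 65.17 ≈ 0.97284 (5 s.f.)

0.97284


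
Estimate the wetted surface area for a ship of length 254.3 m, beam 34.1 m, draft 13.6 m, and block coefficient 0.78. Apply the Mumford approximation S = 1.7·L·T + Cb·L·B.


Formula: S = 1.7*L*T + V/T with V = Cb*L*B*T, i.e. S = L * (1.7*T + Cb*B)
Step 1 — 1.7*T = 1.7 * 13.6 = 23.12 m
Step 2 — Cb*B = 0.78 * 34.1 = 26.598 m
Step 3 — 1.7*T + Cb*B = 23.12 + 26.598 = 49.718 m
Step 4 — S = 254.3 * 49.718 ≈ 12643 m^2 (5 s.f.)

12643 m^2


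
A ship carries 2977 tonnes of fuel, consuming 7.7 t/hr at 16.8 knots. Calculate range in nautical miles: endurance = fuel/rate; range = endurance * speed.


Formula: endurance = fuel / rate; range = endurance * speed
Step 1 — endurance = 2977 / 7.7 = 386.6234 hours
Step 2 — range = 386.6234 * 16.8 ≈ 6495.3 nautical miles (5 s.f.)

6495.3 NM


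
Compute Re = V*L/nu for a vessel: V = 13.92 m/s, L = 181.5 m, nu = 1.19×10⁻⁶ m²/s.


Formula: Re = V * L / nu
Step 1 — V * L = 13.92 * 181.5 = 2526.48 m^2/s
Step 2 — Re = 2526.48 / 1.19e-6 = 2.12e+09

2.12e+09


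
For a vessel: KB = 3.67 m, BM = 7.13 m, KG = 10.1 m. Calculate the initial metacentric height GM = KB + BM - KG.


Formula: GM = KB + BM - KG
Step 1 — KM = KB + BM = 3.67 + 7.13 = 10.8 m
Step 2 — GM = KM - KG = 10.8 - 10.1 = 0.7 m

0.7 m


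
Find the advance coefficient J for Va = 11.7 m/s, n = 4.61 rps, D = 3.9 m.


Formula: J = Va / (n * D)
Step 1 — n * D = 4.61 * 3.9 = 17.979
Step 2 — J = 11.7 / 17.979 ≈ 0.65076 (5 s.f.)

0.65076
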